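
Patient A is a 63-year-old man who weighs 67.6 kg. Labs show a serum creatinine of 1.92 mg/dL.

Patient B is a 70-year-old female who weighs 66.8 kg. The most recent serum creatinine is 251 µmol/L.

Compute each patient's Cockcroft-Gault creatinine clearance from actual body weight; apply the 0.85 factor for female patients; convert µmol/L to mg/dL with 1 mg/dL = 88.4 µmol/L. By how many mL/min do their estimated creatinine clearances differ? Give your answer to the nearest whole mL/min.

Patient A: CrCl = (140 − 63) × 67.6 / (72 × 1.92) = 5205.2 / 138.24 ≈ 37.7 mL/min
Patient B: SCr = 251 / 88.4 = 2.839 mg/dL
Patient B: CrCl = (140 − 70) × 66.8 / (72 × 2.839) × 0.85 = 4676.0 / 204.41 × 0.85 ≈ 19.4 mL/min
|37.7 − 19.4| = 18.3 mL/min

18 mL/min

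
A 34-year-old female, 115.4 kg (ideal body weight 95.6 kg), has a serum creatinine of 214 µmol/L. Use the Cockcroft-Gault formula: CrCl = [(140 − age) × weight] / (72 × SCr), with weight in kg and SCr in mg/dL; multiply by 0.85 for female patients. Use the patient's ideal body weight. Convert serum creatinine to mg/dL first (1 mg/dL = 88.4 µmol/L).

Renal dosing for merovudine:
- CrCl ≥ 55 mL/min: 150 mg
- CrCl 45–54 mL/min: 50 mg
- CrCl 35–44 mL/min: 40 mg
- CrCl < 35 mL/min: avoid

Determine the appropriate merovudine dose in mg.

50 mg

SCr = 214 / 88.4 = 2.421 mg/dL
CrCl = (140 − 34) × 95.6 / (72 × 2.421) × 0.85 = 10133.6 / 174.31 × 0.85 ≈ 49.4 mL/min
CrCl ≈ 49 mL/min → bracket 45–54 mL/min.
Dose for this bracket: 50 mg.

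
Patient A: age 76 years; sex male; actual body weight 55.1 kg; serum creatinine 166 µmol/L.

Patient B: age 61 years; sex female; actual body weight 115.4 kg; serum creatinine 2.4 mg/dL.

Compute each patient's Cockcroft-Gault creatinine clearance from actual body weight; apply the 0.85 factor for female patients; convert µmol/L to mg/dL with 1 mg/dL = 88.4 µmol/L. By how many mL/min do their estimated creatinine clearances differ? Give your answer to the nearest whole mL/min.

19 mL/min

Patient A: SCr = 166 / 88.4 = 1.878 mg/dL
Patient A: CrCl = (140 − 76) × 55.1 / (72 × 1.878) = 3526.4 / 135.22 ≈ 26.1 mL/min
Patient B: CrCl = (140 − 61) × 115.4 / (72 × 2.4) × 0.85 = 9116.6 / 172.80 × 0.85 ≈ 44.8 mL/min
|26.1 − 44.8| = 18.7 mL/min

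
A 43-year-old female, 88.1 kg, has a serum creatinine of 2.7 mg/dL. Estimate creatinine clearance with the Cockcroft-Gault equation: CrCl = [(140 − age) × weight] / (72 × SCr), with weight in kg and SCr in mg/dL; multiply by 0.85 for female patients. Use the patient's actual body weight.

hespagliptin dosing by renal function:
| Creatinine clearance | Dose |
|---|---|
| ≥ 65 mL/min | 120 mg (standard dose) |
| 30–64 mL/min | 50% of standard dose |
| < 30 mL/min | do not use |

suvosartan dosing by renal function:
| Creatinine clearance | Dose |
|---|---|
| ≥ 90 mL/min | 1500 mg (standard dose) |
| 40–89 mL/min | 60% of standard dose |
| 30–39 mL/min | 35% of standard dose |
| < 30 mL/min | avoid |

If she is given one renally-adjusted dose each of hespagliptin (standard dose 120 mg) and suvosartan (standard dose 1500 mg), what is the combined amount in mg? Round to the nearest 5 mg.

585 mg

CrCl = (140 − 43) × 88.1 / (72 × 2.7) × 0.85 = 8545.7 / 194.40 × 0.85 ≈ 37.4 mL/min
CrCl ≈ 37 mL/min.
hespagliptin: 30–64 mL/min → 50% of 120 mg = 60 mg.
suvosartan: 30–39 mL/min → 35% of 1500 mg = 525 mg.
Total = 60 + 525 = 585 mg.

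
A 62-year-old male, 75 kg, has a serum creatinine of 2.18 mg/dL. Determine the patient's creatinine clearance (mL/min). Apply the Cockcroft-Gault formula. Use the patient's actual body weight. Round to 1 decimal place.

37.3 mL/min

CrCl = (140 − 62) × 75 / (72 × 2.18) = 5850.0 / 156.96 ≈ 37.3 mL/min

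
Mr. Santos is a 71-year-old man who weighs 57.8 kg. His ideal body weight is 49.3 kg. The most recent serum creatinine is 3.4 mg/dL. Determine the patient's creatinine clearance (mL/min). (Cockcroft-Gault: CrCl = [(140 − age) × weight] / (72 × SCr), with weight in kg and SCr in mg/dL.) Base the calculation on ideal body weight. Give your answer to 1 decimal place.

13.9 mL/min

CrCl = (140 − 71) × 49.3 / (72 × 3.4) = 3401.7 / 244.80 ≈ 13.9 mL/min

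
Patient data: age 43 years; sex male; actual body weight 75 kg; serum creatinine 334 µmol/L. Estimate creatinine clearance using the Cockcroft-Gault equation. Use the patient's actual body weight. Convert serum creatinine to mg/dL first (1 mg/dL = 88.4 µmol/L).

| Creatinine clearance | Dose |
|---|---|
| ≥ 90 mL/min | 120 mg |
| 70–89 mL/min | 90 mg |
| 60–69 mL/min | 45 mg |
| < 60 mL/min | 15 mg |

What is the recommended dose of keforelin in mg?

15 mg

SCr = 334 / 88.4 = 3.778 mg/dL
CrCl = (140 − 43) × 75 / (72 × 3.778) = 7275.0 / 272.02 ≈ 26.7 mL/min
CrCl ≈ 27 mL/min → bracket < 60 mL/min.
Dose for this bracket: 15 mg.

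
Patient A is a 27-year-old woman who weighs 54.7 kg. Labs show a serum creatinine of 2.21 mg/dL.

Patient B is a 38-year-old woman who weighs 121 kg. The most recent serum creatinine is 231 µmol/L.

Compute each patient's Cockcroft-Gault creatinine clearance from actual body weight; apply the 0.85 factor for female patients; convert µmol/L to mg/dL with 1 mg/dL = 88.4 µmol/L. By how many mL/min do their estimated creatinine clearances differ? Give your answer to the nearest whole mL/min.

23 mL/min

Patient A: CrCl = (140 − 27) × 54.7 / (72 × 2.21) × 0.85 = 6181.1 / 159.12 × 0.85 ≈ 33.0 mL/min
Patient B: SCr = 231 / 88.4 = 2.613 mg/dL
Patient B: CrCl = (140 − 38) × 121 / (72 × 2.613) × 0.85 = 12342.0 / 188.14 × 0.85 ≈ 55.8 mL/min
|33.0 − 55.8| = 22.8 mL/min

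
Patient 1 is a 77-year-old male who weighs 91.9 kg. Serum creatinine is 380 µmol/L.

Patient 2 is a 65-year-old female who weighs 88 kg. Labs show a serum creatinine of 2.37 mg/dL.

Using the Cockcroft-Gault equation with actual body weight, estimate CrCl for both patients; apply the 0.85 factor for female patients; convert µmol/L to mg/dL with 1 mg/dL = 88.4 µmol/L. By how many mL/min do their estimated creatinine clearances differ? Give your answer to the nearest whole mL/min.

Patient 1: SCr = 380 / 88.4 = 4.299 mg/dL
Patient 1: CrCl = (140 − 77) × 91.9 / (72 × 4.299) = 5789.7 / 309.53 ≈ 18.7 mL/min
Patient 2: CrCl = (140 − 65) × 88 / (72 × 2.37) × 0.85 = 6600.0 / 170.64 × 0.85 ≈ 32.9 mL/min
|18.7 − 32.9| = 14.2 mL/min

14 mL/min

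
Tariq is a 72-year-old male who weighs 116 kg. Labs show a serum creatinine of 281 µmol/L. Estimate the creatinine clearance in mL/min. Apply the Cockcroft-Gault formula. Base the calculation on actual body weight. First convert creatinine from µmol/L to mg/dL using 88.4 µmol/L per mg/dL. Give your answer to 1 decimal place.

34.5 mL/min

SCr = 281 / 88.4 = 3.179 mg/dL
CrCl = (140 − 72) × 116 / (72 × 3.179) = 7888.0 / 228.89 ≈ 34.5 mL/min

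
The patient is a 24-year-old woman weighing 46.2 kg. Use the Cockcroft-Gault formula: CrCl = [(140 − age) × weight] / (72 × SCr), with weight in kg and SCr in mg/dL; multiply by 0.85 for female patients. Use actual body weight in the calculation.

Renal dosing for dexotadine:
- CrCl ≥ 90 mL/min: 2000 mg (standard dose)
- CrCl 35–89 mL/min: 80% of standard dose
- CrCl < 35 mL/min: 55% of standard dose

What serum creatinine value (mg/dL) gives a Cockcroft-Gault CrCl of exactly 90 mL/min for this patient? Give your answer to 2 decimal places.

0.70 mg/dL

Standard dose requires CrCl ≥ 90 mL/min.
Set (140 − 24) × 46.2 × 0.85 / (72 × SCr) = 90
SCr = (140 − 24) × 46.2 × 0.85 / (72 × 90) = 0.703 mg/dL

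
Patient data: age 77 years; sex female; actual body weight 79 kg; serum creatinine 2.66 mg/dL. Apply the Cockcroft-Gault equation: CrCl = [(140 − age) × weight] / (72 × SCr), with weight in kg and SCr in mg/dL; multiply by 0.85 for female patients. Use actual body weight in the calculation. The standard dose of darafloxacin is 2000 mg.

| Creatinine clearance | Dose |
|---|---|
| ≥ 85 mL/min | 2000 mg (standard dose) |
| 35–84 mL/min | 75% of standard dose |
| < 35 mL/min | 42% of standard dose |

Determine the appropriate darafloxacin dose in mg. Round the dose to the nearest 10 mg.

CrCl = (140 − 77) × 79 / (72 × 2.66) × 0.85 = 4977.0 / 191.52 × 0.85 ≈ 22.1 mL/min
CrCl ≈ 22 mL/min → bracket < 35 mL/min.
42% of 2000 mg = 840 mg

840 mg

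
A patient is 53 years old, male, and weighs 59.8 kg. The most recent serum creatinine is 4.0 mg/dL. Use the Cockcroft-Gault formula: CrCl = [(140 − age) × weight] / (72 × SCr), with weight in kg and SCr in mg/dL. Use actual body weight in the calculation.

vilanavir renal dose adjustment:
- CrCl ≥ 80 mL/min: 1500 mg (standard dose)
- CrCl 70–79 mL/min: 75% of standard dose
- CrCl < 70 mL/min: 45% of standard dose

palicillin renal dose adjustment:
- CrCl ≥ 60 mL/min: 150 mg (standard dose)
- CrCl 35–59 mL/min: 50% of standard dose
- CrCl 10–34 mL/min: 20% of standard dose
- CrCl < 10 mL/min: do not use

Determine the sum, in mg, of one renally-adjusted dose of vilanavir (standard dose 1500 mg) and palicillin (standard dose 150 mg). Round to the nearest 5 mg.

CrCl = (140 − 53) × 59.8 / (72 × 4) = 5202.6 / 288.00 ≈ 18.1 mL/min
CrCl ≈ 18 mL/min.
vilanavir: < 70 mL/min → 45% of 1500 mg = 675 mg.
palicillin: 10–34 mL/min → 20% of 150 mg = 30 mg.
Total = 675 + 30 = 705 mg.

705 mg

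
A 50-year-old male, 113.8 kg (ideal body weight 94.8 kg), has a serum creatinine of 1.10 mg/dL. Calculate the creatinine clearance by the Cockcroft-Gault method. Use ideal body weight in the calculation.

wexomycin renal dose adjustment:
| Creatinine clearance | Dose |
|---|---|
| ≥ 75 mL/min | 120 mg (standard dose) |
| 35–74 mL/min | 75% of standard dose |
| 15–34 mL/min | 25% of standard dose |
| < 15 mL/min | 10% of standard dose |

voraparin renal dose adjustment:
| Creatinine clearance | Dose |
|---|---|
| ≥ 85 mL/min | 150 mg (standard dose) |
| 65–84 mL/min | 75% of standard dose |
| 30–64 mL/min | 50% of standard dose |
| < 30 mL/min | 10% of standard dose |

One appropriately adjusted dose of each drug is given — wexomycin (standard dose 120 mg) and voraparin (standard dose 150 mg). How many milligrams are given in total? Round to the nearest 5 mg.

270 mg

CrCl = (140 − 50) × 94.8 / (72 × 1.1) = 8532.0 / 79.20 ≈ 107.7 mL/min
CrCl ≈ 108 mL/min.
wexomycin: ≥ 75 mL/min → 100% of 120 mg = 120 mg.
voraparin: ≥ 85 mL/min → 100% of 150 mg = 150 mg.
Total = 120 + 150 = 270 mg.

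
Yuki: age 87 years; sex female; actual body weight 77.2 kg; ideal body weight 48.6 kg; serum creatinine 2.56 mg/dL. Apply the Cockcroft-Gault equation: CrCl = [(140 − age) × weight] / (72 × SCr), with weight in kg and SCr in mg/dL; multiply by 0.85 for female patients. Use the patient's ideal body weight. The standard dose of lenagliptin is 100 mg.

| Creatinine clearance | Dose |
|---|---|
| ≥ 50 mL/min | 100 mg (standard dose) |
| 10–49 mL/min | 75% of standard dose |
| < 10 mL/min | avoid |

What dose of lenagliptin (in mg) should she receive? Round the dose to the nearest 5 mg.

CrCl = (140 − 87) × 48.6 / (72 × 2.56) × 0.85 = 2575.8 / 184.32 × 0.85 ≈ 11.9 mL/min
CrCl ≈ 12 mL/min → bracket 10–49 mL/min.
75% of 100 mg = 75 mg

75 mg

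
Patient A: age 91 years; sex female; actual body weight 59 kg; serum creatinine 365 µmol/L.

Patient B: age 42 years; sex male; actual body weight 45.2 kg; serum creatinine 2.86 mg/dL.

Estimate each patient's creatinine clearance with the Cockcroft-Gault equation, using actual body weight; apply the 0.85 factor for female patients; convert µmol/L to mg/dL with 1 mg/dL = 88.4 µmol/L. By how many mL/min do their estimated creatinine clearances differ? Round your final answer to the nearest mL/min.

Patient A: SCr = 365 / 88.4 = 4.129 mg/dL
Patient A: CrCl = (140 − 91) × 59 / (72 × 4.129) × 0.85 = 2891.0 / 297.29 × 0.85 ≈ 8.3 mL/min
Patient B: CrCl = (140 − 42) × 45.2 / (72 × 2.86) = 4429.6 / 205.92 ≈ 21.5 mL/min
|8.3 − 21.5| = 13.2 mL/min

13 mL/min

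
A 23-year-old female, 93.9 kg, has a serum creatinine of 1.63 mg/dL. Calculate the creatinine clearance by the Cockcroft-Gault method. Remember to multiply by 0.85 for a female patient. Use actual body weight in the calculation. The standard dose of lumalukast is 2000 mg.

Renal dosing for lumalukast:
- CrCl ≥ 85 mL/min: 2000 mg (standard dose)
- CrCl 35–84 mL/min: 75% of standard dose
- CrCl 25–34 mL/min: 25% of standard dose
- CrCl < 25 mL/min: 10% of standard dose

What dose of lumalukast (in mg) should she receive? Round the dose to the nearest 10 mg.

1500 mg

CrCl = (140 − 23) × 93.9 / (72 × 1.63) × 0.85 = 10986.3 / 117.36 × 0.85 ≈ 79.6 mL/min
CrCl ≈ 80 mL/min → bracket 35–84 mL/min.
75% of 2000 mg = 1500 mg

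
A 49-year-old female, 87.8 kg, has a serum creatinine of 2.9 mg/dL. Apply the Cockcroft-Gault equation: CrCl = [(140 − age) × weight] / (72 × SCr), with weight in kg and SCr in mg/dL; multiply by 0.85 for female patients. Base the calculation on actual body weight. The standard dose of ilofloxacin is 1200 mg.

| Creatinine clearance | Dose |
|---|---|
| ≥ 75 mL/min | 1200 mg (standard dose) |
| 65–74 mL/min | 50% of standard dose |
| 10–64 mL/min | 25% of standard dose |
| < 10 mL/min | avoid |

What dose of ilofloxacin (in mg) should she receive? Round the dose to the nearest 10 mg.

CrCl = (140 − 49) × 87.8 / (72 × 2.9) × 0.85 = 7989.8 / 208.80 × 0.85 ≈ 32.5 mL/min
CrCl ≈ 33 mL/min → bracket 10–64 mL/min.
25% of 1200 mg = 300 mg

300 mg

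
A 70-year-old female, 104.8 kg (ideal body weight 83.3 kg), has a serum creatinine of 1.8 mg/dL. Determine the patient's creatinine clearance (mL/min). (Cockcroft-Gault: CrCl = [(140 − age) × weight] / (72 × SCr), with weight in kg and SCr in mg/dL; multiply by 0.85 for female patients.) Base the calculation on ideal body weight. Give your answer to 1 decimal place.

38.2 mL/min

CrCl = (140 − 70) × 83.3 / (72 × 1.8) × 0.85 = 5831.0 / 129.60 × 0.85 ≈ 38.2 mL/min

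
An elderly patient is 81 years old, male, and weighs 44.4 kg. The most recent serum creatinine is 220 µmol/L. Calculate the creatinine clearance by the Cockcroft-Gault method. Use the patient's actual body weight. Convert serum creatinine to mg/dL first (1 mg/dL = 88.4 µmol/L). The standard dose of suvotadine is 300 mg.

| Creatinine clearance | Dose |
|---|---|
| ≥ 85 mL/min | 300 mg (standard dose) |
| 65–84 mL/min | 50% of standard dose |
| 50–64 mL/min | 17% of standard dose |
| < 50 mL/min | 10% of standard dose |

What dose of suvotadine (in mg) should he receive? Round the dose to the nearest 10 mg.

30 mg

SCr = 220 / 88.4 = 2.489 mg/dL
CrCl = (140 − 81) × 44.4 / (72 × 2.489) = 2619.6 / 179.21 ≈ 14.6 mL/min
CrCl ≈ 15 mL/min → bracket < 50 mL/min.
10% of 300 mg = 30 mg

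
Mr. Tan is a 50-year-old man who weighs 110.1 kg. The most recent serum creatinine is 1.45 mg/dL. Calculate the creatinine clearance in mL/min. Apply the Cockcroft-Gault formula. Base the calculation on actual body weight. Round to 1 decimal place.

94.9 mL/min

CrCl = (140 − 50) × 110.1 / (72 × 1.45) = 9909.0 / 104.40 ≈ 94.9 mL/min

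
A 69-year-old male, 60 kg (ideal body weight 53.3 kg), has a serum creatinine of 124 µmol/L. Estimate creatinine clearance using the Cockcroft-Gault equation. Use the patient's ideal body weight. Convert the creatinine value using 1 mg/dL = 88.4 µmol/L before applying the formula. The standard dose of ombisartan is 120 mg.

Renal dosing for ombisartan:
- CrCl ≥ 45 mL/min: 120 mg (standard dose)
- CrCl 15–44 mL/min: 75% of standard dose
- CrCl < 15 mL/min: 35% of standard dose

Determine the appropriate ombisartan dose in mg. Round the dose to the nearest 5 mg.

90 mg

SCr = 124 / 88.4 = 1.403 mg/dL
CrCl = (140 − 69) × 53.3 / (72 × 1.403) = 3784.3 / 101.02 ≈ 37.5 mL/min
CrCl ≈ 37 mL/min → bracket 15–44 mL/min.
75% of 120 mg = 90 mg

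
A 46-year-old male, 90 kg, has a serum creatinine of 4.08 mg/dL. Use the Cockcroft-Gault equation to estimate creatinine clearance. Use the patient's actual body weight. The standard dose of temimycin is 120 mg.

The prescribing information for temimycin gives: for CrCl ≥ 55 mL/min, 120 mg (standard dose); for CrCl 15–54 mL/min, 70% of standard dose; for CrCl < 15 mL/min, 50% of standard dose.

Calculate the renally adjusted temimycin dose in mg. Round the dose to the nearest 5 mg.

85 mg

CrCl = (140 − 46) × 90 / (72 × 4.08) = 8460.0 / 293.76 ≈ 28.8 mL/min
CrCl ≈ 29 mL/min → bracket 15–54 mL/min.
70% of 120 mg = 84 mg → 85 mg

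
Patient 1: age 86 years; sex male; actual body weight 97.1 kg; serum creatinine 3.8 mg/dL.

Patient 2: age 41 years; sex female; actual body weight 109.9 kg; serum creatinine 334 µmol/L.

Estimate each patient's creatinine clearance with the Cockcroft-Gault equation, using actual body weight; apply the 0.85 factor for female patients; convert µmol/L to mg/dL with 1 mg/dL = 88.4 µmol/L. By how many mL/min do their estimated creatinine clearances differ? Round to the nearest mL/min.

15 mL/min

Patient 1: CrCl = (140 − 86) × 97.1 / (72 × 3.8) = 5243.4 / 273.60 ≈ 19.2 mL/min
Patient 2: SCr = 334 / 88.4 = 3.778 mg/dL
Patient 2: CrCl = (140 − 41) × 109.9 / (72 × 3.778) × 0.85 = 10880.1 / 272.02 × 0.85 ≈ 34.0 mL/min
|19.2 − 34.0| = 14.8 mL/min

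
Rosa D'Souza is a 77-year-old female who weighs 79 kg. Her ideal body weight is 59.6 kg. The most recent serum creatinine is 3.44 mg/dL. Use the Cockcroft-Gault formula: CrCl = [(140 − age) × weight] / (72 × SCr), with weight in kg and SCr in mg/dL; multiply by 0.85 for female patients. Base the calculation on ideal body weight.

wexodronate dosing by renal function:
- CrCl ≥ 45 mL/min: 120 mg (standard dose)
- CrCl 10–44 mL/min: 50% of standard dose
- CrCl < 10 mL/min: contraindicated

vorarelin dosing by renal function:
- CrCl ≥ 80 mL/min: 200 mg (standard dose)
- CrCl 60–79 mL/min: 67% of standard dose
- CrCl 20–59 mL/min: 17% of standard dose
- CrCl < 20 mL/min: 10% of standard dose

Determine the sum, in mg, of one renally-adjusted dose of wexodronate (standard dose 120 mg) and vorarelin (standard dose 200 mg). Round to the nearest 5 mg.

CrCl = (140 − 77) × 59.6 / (72 × 3.44) × 0.85 = 3754.8 / 247.68 × 0.85 ≈ 12.9 mL/min
CrCl ≈ 13 mL/min.
wexodronate: 10–44 mL/min → 50% of 120 mg = 60 mg.
vorarelin: < 20 mL/min → 10% of 200 mg = 20 mg.
Total = 60 + 20 = 80 mg.

80 mg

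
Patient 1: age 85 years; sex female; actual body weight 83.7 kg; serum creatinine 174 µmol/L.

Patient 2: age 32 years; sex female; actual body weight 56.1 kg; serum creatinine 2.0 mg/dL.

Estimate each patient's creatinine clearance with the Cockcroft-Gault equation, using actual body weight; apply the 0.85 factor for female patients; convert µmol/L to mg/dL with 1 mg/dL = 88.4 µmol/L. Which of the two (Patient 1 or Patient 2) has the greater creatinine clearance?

Patient 1: SCr = 174 / 88.4 = 1.968 mg/dL
Patient 1: CrCl = (140 − 85) × 83.7 / (72 × 1.968) × 0.85 = 4603.5 / 141.70 × 0.85 ≈ 27.6 mL/min
Patient 2: CrCl = (140 − 32) × 56.1 / (72 × 2) × 0.85 = 6058.8 / 144.00 × 0.85 ≈ 35.8 mL/min
27.6 vs 35.8 mL/min → Patient 2 is higher.

Patient 2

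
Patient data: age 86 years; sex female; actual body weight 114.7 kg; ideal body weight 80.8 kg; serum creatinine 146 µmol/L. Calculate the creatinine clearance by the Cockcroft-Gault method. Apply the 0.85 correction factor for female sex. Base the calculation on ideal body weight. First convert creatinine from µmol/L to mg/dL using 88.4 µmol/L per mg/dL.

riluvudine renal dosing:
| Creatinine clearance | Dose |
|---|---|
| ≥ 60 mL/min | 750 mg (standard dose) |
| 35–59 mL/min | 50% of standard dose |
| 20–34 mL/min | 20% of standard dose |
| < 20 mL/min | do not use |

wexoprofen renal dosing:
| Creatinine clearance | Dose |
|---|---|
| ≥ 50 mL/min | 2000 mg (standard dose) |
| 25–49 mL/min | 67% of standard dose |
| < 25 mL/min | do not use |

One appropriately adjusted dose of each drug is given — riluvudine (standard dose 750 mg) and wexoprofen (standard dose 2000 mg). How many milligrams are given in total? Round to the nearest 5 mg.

SCr = 146 / 88.4 = 1.652 mg/dL
CrCl = (140 − 86) × 80.8 / (72 × 1.652) × 0.85 = 4363.2 / 118.94 × 0.85 ≈ 31.2 mL/min
CrCl ≈ 31 mL/min.
riluvudine: 20–34 mL/min → 20% of 750 mg = 150 mg.
wexoprofen: 25–49 mL/min → 67% of 2000 mg = 1340 mg.
Total = 150 + 1340 = 1490 mg.

1490 mg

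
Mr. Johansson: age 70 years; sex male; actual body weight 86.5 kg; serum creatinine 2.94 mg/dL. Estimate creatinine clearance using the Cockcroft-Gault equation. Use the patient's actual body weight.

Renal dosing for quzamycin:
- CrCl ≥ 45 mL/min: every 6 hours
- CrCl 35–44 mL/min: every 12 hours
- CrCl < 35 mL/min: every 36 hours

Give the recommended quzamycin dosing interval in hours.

every 36 hours

CrCl = (140 − 70) × 86.5 / (72 × 2.94) = 6055.0 / 211.68 ≈ 28.6 mL/min
CrCl ≈ 29 mL/min → bracket < 35 mL/min → every 36 hours.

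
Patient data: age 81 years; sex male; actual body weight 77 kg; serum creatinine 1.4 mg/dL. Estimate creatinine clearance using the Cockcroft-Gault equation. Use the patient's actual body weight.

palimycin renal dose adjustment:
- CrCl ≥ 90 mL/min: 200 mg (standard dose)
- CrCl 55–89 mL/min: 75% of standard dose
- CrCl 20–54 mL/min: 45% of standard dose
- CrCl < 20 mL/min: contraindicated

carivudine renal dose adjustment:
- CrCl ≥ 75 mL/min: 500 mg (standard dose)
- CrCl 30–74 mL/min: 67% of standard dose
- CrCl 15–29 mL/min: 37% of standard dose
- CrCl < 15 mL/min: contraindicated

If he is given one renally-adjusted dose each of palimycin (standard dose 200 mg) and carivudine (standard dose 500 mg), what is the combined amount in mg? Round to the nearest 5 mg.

425 mg

CrCl = (140 − 81) × 77 / (72 × 1.4) = 4543.0 / 100.80 ≈ 45.1 mL/min
CrCl ≈ 45 mL/min.
palimycin: 20–54 mL/min → 45% of 200 mg = 90 mg.
carivudine: 30–74 mL/min → 67% of 500 mg = 335 mg.
Total = 90 + 335 = 425 mg.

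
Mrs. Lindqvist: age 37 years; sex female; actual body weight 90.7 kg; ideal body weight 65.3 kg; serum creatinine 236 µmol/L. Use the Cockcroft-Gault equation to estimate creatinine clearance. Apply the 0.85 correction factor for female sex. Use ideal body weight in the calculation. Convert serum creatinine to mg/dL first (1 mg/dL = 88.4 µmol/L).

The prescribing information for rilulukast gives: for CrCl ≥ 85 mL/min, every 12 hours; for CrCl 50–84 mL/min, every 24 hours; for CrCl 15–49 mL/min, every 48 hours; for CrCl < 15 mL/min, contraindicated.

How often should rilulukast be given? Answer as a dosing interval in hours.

every 48 hours

SCr = 236 / 88.4 = 2.67 mg/dL
CrCl = (140 − 37) × 65.3 / (72 × 2.67) × 0.85 = 6725.9 / 192.24 × 0.85 ≈ 29.7 mL/min
CrCl ≈ 30 mL/min → bracket 15–49 mL/min → every 48 hours.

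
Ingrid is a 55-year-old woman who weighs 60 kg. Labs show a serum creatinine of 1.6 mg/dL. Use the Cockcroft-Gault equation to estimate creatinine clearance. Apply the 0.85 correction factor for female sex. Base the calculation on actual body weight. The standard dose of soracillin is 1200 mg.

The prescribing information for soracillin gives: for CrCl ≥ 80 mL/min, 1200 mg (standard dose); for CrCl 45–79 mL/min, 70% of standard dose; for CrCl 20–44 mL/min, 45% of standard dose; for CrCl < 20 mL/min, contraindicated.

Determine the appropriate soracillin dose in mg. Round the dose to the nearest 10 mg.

540 mg

CrCl = (140 − 55) × 60 / (72 × 1.6) × 0.85 = 5100.0 / 115.20 × 0.85 ≈ 37.6 mL/min
CrCl ≈ 38 mL/min → bracket 20–44 mL/min.
45% of 1200 mg = 540 mg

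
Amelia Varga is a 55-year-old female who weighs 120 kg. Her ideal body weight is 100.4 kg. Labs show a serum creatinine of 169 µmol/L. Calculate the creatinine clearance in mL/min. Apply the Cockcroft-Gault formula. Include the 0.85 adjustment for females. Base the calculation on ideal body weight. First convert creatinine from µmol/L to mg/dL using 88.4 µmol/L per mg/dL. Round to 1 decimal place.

52.7 mL/min

SCr = 169 / 88.4 = 1.912 mg/dL
CrCl = (140 − 55) × 100.4 / (72 × 1.912) × 0.85 = 8534.0 / 137.66 × 0.85 ≈ 52.7 mL/min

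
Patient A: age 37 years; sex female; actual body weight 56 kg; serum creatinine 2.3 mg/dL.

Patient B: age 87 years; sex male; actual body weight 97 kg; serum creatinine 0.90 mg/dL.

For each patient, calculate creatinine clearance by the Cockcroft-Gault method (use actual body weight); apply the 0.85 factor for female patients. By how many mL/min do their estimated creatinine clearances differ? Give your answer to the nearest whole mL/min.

Patient A: CrCl = (140 − 37) × 56 / (72 × 2.3) × 0.85 = 5768.0 / 165.60 × 0.85 ≈ 29.6 mL/min
Patient B: CrCl = (140 − 87) × 97 / (72 × 0.9) = 5141.0 / 64.80 ≈ 79.3 mL/min
|29.6 − 79.3| = 49.7 mL/min

50 mL/min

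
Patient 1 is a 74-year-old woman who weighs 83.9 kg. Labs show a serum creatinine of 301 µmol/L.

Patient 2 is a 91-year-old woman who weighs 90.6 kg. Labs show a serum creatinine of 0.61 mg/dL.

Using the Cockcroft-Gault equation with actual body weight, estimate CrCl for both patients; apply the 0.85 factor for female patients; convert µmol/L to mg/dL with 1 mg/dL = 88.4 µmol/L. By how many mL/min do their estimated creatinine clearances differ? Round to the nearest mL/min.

67 mL/min

Patient 1: SCr = 301 / 88.4 = 3.405 mg/dL
Patient 1: CrCl = (140 − 74) × 83.9 / (72 × 3.405) × 0.85 = 5537.4 / 245.16 × 0.85 ≈ 19.2 mL/min
Patient 2: CrCl = (140 − 91) × 90.6 / (72 × 0.61) × 0.85 = 4439.4 / 43.92 × 0.85 ≈ 85.9 mL/min
|19.2 − 85.9| = 66.7 mL/min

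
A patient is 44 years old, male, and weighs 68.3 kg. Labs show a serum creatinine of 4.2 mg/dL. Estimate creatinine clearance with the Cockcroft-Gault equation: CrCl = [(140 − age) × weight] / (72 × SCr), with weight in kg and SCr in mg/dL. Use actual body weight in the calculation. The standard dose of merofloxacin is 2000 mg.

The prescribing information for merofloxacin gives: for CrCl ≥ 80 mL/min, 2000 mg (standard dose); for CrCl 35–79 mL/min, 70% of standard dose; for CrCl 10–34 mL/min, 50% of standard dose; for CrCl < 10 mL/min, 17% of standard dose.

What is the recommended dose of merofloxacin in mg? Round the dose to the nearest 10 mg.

CrCl = (140 − 44) × 68.3 / (72 × 4.2) = 6556.8 / 302.40 ≈ 21.7 mL/min
CrCl ≈ 22 mL/min → bracket 10–34 mL/min.
50% of 2000 mg = 1000 mg

1000 mg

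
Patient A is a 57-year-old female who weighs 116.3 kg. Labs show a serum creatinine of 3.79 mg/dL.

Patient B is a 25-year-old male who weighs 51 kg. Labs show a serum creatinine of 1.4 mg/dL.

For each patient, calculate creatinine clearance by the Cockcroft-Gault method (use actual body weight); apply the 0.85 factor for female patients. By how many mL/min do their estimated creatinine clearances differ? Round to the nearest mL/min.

28 mL/min

Patient A: CrCl = (140 − 57) × 116.3 / (72 × 3.79) × 0.85 = 9652.9 / 272.88 × 0.85 ≈ 30.1 mL/min
Patient B: CrCl = (140 − 25) × 51 / (72 × 1.4) = 5865.0 / 100.80 ≈ 58.2 mL/min
|30.1 − 58.2| = 28.1 mL/min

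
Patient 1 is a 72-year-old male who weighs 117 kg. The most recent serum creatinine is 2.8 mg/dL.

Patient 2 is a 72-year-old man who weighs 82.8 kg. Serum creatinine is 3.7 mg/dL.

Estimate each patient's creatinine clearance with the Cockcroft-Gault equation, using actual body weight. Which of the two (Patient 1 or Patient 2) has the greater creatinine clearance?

Patient 1

Patient 1: CrCl = (140 − 72) × 117 / (72 × 2.8) = 7956.0 / 201.60 ≈ 39.5 mL/min
Patient 2: CrCl = (140 − 72) × 82.8 / (72 × 3.7) = 5630.4 / 266.40 ≈ 21.1 mL/min
39.5 vs 21.1 mL/min → Patient 1 is higher.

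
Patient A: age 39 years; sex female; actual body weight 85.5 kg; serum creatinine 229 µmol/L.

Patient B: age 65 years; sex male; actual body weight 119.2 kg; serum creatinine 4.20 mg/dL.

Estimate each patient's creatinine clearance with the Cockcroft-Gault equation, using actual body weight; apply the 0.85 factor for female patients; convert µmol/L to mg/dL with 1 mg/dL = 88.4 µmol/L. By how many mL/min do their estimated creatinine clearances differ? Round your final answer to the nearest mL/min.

Patient A: SCr = 229 / 88.4 = 2.59 mg/dL
Patient A: CrCl = (140 − 39) × 85.5 / (72 × 2.59) × 0.85 = 8635.5 / 186.48 × 0.85 ≈ 39.4 mL/min
Patient B: CrCl = (140 − 65) × 119.2 / (72 × 4.2) = 8940.0 / 302.40 ≈ 29.6 mL/min
|39.4 − 29.6| = 9.8 mL/min

10 mL/min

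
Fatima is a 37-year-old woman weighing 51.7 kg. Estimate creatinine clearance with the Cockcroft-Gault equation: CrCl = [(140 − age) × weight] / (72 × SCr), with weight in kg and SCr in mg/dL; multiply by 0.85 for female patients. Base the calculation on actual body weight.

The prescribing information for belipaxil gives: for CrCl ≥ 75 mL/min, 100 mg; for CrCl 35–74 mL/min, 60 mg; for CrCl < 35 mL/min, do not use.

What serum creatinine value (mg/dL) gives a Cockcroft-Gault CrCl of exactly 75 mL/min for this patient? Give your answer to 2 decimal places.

Standard dose requires CrCl ≥ 75 mL/min.
Set (140 − 37) × 51.7 × 0.85 / (72 × SCr) = 75
SCr = (140 − 37) × 51.7 × 0.85 / (72 × 75) = 0.838 mg/dL

0.84 mg/dL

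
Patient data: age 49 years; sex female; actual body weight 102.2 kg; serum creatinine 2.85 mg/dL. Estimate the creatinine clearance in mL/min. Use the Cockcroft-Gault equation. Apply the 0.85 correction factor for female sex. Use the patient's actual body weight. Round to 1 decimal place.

38.5 mL/min

CrCl = (140 − 49) × 102.2 / (72 × 2.85) × 0.85 = 9300.2 / 205.20 × 0.85 ≈ 38.5 mL/min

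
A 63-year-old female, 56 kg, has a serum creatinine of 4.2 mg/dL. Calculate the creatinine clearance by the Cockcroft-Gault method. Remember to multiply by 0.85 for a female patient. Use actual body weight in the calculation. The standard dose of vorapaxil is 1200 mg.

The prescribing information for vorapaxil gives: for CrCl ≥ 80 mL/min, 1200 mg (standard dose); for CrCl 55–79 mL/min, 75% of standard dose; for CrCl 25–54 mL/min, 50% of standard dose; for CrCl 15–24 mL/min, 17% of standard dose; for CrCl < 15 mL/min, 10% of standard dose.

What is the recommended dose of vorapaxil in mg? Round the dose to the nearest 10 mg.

120 mg

CrCl = (140 − 63) × 56 / (72 × 4.2) × 0.85 = 4312.0 / 302.40 × 0.85 ≈ 12.1 mL/min
CrCl ≈ 12 mL/min → bracket < 15 mL/min.
10% of 1200 mg = 120 mg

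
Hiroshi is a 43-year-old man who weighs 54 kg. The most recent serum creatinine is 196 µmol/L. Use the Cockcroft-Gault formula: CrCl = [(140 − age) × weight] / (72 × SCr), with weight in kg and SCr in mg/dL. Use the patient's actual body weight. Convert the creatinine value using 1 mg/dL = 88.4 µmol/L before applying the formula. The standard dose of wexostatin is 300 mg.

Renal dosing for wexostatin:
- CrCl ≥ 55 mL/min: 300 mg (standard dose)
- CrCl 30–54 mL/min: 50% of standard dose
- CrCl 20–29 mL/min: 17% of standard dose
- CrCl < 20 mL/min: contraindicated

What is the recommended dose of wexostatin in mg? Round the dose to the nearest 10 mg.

SCr = 196 / 88.4 = 2.217 mg/dL
CrCl = (140 − 43) × 54 / (72 × 2.217) = 5238.0 / 159.62 ≈ 32.8 mL/min
CrCl ≈ 33 mL/min → bracket 30–54 mL/min.
50% of 300 mg = 150 mg

150 mg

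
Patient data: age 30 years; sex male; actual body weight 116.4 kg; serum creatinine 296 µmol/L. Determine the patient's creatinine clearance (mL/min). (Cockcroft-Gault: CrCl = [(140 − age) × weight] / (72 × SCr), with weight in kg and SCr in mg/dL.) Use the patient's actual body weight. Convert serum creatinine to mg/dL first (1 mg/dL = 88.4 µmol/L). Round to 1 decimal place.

53.1 mL/min

SCr = 296 / 88.4 = 3.348 mg/dL
CrCl = (140 − 30) × 116.4 / (72 × 3.348) = 12804.0 / 241.06 ≈ 53.1 mL/min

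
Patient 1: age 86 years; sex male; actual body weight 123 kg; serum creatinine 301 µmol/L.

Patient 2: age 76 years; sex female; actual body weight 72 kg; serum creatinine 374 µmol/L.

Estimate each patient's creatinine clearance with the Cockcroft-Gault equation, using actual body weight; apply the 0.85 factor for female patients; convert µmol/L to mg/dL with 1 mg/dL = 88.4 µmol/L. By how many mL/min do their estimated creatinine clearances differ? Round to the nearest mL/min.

Patient 1: SCr = 301 / 88.4 = 3.405 mg/dL
Patient 1: CrCl = (140 − 86) × 123 / (72 × 3.405) = 6642.0 / 245.16 ≈ 27.1 mL/min
Patient 2: SCr = 374 / 88.4 = 4.231 mg/dL
Patient 2: CrCl = (140 − 76) × 72 / (72 × 4.231) × 0.85 = 4608.0 / 304.63 × 0.85 ≈ 12.9 mL/min
|27.1 − 12.9| = 14.2 mL/min

14 mL/min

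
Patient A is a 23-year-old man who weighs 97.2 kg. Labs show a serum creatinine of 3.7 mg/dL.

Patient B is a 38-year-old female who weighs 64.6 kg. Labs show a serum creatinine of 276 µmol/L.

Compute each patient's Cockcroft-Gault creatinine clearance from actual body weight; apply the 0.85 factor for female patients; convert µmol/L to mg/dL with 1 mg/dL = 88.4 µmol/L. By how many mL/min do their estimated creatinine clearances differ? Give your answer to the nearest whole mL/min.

18 mL/min

Patient A: CrCl = (140 − 23) × 97.2 / (72 × 3.7) = 11372.4 / 266.40 ≈ 42.7 mL/min
Patient B: SCr = 276 / 88.4 = 3.122 mg/dL
Patient B: CrCl = (140 − 38) × 64.6 / (72 × 3.122) × 0.85 = 6589.2 / 224.78 × 0.85 ≈ 24.9 mL/min
|42.7 − 24.9| = 17.8 mL/min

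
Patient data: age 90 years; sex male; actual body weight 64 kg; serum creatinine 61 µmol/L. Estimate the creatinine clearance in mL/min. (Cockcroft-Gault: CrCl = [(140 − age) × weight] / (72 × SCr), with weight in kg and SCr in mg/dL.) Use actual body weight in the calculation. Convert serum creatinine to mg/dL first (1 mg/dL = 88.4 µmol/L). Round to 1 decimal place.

SCr = 61 / 88.4 = 0.69 mg/dL
CrCl = (140 − 90) × 64 / (72 × 0.69) = 3200.0 / 49.68 ≈ 64.4 mL/min

64.4 mL/min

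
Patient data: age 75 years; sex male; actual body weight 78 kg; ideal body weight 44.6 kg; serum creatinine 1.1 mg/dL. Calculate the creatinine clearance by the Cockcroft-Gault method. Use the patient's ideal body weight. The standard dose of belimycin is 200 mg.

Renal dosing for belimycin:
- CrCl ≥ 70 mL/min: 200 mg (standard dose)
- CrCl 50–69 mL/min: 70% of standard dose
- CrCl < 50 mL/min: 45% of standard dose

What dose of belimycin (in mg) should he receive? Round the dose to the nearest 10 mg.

CrCl = (140 − 75) × 44.6 / (72 × 1.1) = 2899.0 / 79.20 ≈ 36.6 mL/min
CrCl ≈ 37 mL/min → bracket < 50 mL/min.
45% of 200 mg = 90 mg

90 mg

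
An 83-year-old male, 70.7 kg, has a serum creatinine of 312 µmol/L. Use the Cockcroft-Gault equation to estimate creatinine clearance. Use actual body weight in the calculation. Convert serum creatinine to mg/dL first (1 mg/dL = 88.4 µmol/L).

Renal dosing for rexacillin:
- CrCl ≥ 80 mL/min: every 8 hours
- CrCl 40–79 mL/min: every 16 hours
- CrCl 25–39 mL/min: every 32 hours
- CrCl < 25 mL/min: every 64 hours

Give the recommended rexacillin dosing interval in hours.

every 64 hours

SCr = 312 / 88.4 = 3.529 mg/dL
CrCl = (140 − 83) × 70.7 / (72 × 3.529) = 4029.9 / 254.09 ≈ 15.9 mL/min
CrCl ≈ 16 mL/min → bracket < 25 mL/min → every 64 hours.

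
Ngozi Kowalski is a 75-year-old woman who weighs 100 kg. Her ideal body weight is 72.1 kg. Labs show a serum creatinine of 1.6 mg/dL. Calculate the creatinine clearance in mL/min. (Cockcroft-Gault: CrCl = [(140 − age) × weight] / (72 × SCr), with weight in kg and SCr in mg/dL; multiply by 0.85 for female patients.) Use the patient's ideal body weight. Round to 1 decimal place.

CrCl = (140 − 75) × 72.1 / (72 × 1.6) × 0.85 = 4686.5 / 115.20 × 0.85 ≈ 34.6 mL/min

34.6 mL/min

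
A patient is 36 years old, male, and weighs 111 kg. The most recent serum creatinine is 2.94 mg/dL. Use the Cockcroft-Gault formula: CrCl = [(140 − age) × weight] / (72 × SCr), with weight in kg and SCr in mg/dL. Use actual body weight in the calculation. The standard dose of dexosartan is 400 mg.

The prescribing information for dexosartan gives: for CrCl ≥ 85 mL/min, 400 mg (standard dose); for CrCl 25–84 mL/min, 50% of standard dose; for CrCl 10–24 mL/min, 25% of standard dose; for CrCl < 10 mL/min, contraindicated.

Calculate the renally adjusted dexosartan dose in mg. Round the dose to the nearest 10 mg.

200 mg

CrCl = (140 − 36) × 111 / (72 × 2.94) = 11544.0 / 211.68 ≈ 54.5 mL/min
CrCl ≈ 55 mL/min → bracket 25–84 mL/min.
50% of 400 mg = 200 mg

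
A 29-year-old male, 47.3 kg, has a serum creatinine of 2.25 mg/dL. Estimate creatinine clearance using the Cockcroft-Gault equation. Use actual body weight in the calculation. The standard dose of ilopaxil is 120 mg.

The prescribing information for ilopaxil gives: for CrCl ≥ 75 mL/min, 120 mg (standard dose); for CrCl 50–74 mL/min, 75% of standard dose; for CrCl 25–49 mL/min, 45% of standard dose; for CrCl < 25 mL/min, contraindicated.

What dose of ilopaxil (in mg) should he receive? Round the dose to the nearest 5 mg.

CrCl = (140 − 29) × 47.3 / (72 × 2.25) = 5250.3 / 162.00 ≈ 32.4 mL/min
CrCl ≈ 32 mL/min → bracket 25–49 mL/min.
45% of 120 mg = 54 mg → 55 mg

55 mg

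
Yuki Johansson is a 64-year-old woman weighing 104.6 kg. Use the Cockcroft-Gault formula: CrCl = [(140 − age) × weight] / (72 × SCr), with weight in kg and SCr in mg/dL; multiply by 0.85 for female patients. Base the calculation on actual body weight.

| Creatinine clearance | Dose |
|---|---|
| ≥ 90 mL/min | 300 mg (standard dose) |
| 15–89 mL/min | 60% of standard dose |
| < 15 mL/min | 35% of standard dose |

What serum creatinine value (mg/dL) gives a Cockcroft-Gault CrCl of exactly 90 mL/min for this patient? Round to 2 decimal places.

1.04 mg/dL

Standard dose requires CrCl ≥ 90 mL/min.
Set (140 − 64) × 104.6 × 0.85 / (72 × SCr) = 90
SCr = (140 − 64) × 104.6 × 0.85 / (72 × 90) = 1.043 mg/dL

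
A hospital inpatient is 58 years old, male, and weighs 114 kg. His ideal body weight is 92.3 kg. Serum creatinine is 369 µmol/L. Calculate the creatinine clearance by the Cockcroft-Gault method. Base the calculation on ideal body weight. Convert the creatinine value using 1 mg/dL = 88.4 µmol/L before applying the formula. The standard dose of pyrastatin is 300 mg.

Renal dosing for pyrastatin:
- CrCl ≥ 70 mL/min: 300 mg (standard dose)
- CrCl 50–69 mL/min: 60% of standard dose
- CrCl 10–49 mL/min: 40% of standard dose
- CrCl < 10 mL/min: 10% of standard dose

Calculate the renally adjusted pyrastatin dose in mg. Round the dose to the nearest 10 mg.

120 mg

SCr = 369 / 88.4 = 4.174 mg/dL
CrCl = (140 − 58) × 92.3 / (72 × 4.174) = 7568.6 / 300.53 ≈ 25.2 mL/min
CrCl ≈ 25 mL/min → bracket 10–49 mL/min.
40% of 300 mg = 120 mg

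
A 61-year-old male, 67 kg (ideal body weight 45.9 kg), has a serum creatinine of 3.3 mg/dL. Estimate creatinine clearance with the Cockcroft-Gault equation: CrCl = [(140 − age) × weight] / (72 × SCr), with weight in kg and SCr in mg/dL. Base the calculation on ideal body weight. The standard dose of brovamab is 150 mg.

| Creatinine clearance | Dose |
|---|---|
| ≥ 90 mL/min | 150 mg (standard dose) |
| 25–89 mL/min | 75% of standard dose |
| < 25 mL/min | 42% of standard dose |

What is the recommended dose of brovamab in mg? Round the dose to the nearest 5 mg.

CrCl = (140 − 61) × 45.9 / (72 × 3.3) = 3626.1 / 237.60 ≈ 15.3 mL/min
CrCl ≈ 15 mL/min → bracket < 25 mL/min.
42% of 150 mg = 63 mg → 65 mg

65 mg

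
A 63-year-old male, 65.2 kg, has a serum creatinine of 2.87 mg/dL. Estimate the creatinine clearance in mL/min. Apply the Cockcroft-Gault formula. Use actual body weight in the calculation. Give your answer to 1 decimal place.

24.3 mL/min

CrCl = (140 − 63) × 65.2 / (72 × 2.87) = 5020.4 / 206.64 ≈ 24.3 mL/min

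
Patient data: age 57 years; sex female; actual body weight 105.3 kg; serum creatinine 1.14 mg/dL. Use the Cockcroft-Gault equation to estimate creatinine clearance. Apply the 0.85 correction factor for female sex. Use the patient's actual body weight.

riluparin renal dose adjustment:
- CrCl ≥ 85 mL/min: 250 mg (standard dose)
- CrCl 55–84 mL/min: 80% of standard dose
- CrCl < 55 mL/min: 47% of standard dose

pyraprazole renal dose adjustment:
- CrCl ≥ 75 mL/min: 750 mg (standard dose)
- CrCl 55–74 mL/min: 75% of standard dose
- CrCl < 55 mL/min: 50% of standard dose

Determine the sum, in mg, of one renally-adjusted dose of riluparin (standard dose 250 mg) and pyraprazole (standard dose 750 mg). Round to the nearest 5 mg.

CrCl = (140 − 57) × 105.3 / (72 × 1.14) × 0.85 = 8739.9 / 82.08 × 0.85 ≈ 90.5 mL/min
CrCl ≈ 91 mL/min.
riluparin: ≥ 85 mL/min → 100% of 250 mg = 250 mg.
pyraprazole: ≥ 75 mL/min → 100% of 750 mg = 750 mg.
Total = 250 + 750 = 1000 mg.

1000 mg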